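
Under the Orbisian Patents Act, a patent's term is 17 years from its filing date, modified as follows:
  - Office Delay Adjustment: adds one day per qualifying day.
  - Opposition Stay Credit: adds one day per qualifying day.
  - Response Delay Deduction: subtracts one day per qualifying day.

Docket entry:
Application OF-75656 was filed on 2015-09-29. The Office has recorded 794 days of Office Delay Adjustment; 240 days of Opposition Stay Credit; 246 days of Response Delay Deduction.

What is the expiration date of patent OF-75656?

Base term: filing date + 17 years → 29 September 2032.
Office Delay Adjustment: +794 days → 2 December 2034.
Opposition Stay Credit: +240 days → 30 July 2035.
Response Delay Deduction: −246 days → 26 November 2034.

November 26, 2034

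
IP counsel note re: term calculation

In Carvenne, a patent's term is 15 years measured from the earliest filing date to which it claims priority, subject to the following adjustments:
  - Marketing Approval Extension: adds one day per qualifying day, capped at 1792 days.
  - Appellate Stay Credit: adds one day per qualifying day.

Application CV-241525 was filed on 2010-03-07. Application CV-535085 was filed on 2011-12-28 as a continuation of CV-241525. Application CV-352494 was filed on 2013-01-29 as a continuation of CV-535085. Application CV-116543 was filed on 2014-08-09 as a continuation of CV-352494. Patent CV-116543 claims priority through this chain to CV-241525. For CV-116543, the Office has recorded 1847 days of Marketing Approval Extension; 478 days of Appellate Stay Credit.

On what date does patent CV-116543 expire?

2031-05-25

Earliest priority filing: 7 March 2010.
Base term: 7 March 2010 + 15 years → 7 March 2025.
Marketing Approval Extension: 1847 days claimed exceeds the 1792-day cap, so +1792 days → 1 February 2030.
Appellate Stay Credit: +478 days → 25 May 2031.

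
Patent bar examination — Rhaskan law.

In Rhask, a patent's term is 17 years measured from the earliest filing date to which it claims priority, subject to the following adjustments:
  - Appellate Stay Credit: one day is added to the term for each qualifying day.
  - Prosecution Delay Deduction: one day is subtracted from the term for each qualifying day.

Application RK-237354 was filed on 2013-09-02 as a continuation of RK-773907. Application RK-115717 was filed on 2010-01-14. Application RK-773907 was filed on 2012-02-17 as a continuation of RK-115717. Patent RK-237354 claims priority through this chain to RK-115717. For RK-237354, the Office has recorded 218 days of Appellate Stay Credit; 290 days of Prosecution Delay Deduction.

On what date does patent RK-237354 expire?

Earliest priority filing: 14 January 2010.
Base term: 14 January 2010 + 17 years → 14 January 2027.
Appellate Stay Credit: +218 days → 20 August 2027.
Prosecution Delay Deduction: −290 days → 3 November 2026.

November 3, 2026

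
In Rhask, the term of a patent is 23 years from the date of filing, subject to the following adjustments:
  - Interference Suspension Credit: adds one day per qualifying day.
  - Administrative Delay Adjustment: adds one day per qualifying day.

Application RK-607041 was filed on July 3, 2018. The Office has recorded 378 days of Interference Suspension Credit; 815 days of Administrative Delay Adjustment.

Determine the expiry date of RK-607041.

Base term: filing date + 23 years → 3 July 2041.
Interference Suspension Credit: +378 days → 16 July 2042.
Administrative Delay Adjustment: +815 days → 8 October 2044.

2044-10-08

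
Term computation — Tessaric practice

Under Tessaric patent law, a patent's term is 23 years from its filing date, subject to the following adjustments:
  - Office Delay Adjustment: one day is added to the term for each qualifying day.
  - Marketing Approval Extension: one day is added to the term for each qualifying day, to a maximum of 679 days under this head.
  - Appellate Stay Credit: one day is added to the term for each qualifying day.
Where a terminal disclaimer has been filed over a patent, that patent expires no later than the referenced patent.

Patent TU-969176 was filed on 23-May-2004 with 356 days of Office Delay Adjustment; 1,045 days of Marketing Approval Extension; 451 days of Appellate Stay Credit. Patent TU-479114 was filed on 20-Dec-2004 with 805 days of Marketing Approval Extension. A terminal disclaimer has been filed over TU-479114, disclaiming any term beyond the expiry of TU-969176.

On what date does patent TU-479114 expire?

October 29, 2029

Natural term of TU-479114:
  Base: filing + 23 years → 20 December 2027.
  Marketing Approval Extension: 805 days claimed exceeds the 679-day cap, so +679 days → 29 October 2029.
Expiry of referenced patent TU-969176:
  Base: filing + 23 years → 23 May 2027.
  Office Delay Adjustment: +356 days → 13 May 2028.
  Marketing Approval Extension: 1045 days claimed exceeds the 679-day cap, so +679 days → 23 March 2030.
  Appellate Stay Credit: +451 days → 17 June 2031.
Terminal disclaimer: TU-479114 expires on the earlier of 29 October 2029 and 17 June 2031.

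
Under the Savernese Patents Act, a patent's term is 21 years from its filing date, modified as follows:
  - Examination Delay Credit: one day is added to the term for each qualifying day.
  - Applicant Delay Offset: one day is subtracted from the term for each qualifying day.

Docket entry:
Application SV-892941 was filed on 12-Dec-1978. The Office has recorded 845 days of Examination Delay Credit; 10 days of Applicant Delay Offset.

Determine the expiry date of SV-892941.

March 26, 2002

Base term: filing date + 21 years → 12 December 1999.
Examination Delay Credit: +845 days → 5 April 2002.
Applicant Delay Offset: −10 days → 26 March 2002.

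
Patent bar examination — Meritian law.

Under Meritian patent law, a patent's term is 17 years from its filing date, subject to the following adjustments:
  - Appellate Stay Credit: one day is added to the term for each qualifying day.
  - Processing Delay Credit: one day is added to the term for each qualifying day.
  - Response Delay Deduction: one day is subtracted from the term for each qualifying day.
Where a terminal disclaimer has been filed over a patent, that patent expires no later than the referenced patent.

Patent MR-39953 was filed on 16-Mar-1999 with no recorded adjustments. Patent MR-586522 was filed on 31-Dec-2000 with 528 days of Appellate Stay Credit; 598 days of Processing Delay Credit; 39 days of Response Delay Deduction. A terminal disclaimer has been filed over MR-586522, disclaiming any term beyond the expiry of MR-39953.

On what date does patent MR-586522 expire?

2016-03-16

Natural term of MR-586522:
  Base: filing + 17 years → 31 December 2017.
  Appellate Stay Credit: +528 days → 12 June 2019.
  Processing Delay Credit: +598 days → 30 January 2021.
  Response Delay Deduction: −39 days → 22 December 2020.
Expiry of referenced patent MR-39953:
  Base: filing + 17 years → 16 March 2016.
Terminal disclaimer: MR-586522 expires on the earlier of 22 December 2020 and 16 March 2016.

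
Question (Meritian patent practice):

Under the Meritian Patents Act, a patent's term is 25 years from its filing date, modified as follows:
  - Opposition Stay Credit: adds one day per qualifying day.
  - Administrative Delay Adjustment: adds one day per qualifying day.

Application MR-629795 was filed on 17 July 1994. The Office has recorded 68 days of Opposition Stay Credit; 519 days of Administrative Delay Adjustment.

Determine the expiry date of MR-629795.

2021-02-23

Base term: filing date + 25 years → 17 July 2019.
Opposition Stay Credit: +68 days → 23 September 2019.
Administrative Delay Adjustment: +519 days → 23 February 2021.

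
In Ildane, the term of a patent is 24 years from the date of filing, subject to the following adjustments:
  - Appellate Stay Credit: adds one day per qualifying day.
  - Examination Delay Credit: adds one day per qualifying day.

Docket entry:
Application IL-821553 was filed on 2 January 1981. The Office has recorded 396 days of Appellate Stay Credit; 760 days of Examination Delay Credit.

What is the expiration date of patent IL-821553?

Base term: filing date + 24 years → 2 January 2005.
Appellate Stay Credit: +396 days → 2 February 2006.
Examination Delay Credit: +760 days → 3 March 2008.

March 3, 2008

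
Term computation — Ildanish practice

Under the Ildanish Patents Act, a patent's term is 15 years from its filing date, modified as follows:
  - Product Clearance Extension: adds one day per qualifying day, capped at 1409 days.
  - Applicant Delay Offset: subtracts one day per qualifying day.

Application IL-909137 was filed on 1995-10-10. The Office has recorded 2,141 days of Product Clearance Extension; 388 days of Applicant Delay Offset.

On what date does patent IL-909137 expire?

Base term: filing date + 15 years → 10 October 2010.
Product Clearance Extension: 2141 days claimed exceeds the 1409-day cap, so +1409 days → 19 August 2014.
Applicant Delay Offset: −388 days → 27 July 2013.

2013-07-27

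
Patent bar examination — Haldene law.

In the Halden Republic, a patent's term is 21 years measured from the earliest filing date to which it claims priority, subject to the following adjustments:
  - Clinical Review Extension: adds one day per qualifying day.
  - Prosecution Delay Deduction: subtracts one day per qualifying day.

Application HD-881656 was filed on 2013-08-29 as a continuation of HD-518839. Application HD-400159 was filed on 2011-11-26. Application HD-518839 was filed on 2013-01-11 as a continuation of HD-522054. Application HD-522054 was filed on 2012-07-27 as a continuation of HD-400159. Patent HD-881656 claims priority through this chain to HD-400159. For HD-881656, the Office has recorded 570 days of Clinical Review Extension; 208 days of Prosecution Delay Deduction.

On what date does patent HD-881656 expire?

Earliest priority filing: 26 November 2011.
Base term: 26 November 2011 + 21 years → 26 November 2032.
Clinical Review Extension: +570 days → 19 June 2034.
Prosecution Delay Deduction: −208 days → 23 November 2033.

2033-11-23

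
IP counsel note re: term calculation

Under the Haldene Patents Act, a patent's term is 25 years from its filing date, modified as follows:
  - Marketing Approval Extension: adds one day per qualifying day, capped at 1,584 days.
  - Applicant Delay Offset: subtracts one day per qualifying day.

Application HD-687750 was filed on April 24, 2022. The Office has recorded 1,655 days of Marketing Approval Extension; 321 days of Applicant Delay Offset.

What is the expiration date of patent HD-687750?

Base term: filing date + 25 years → 24 April 2047.
Marketing Approval Extension: 1655 days claimed exceeds the 1584-day cap, so +1584 days → 25 August 2051.
Applicant Delay Offset: −321 days → 8 October 2050.

2050-10-08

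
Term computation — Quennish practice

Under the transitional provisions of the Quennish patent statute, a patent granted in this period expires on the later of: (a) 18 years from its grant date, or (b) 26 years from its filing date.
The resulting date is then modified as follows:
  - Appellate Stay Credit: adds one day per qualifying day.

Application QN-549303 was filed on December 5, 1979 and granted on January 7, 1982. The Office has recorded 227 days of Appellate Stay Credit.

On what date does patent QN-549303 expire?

July 20, 2006

(a) grant + 18 years → 7 January 2000.
(b) filing + 26 years → 5 December 2005.
Later of the two: 5 December 2005.
Appellate Stay Credit: +227 days → 20 July 2006.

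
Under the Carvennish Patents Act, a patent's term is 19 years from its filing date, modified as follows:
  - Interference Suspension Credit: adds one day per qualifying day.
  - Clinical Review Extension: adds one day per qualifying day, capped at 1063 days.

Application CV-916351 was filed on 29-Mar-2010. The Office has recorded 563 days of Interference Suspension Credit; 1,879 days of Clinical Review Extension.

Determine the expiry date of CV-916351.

Base term: filing date + 19 years → 29 March 2029.
Interference Suspension Credit: +563 days → 13 October 2030.
Clinical Review Extension: 1879 days claimed exceeds the 1063-day cap, so +1063 days → 10 September 2033.

2033-09-10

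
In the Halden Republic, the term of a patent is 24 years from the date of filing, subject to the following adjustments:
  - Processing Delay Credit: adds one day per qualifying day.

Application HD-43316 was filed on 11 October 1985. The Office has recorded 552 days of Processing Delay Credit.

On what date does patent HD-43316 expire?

April 16, 2011

Base term: filing date + 24 years → 11 October 2009.
Processing Delay Credit: +552 days → 16 April 2011.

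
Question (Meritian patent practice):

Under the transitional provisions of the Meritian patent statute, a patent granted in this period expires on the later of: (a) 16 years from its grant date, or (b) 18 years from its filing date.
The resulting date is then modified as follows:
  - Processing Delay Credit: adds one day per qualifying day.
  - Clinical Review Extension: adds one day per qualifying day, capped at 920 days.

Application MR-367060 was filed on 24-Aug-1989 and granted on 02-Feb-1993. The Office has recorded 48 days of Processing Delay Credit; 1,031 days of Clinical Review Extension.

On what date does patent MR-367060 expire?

September 28, 2011

(a) grant + 16 years → 2 February 2009.
(b) filing + 18 years → 24 August 2007.
Later of the two: 2 February 2009.
Processing Delay Credit: +48 days → 22 March 2009.
Clinical Review Extension: 1031 days claimed exceeds the 920-day cap, so +920 days → 28 September 2011.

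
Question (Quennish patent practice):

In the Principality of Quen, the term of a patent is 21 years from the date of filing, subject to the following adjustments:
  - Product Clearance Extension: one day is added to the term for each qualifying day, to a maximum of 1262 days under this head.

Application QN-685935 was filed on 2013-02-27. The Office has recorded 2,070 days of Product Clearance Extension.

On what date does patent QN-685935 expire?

2037-08-12

Base term: filing date + 21 years → 27 February 2034.
Product Clearance Extension: 2070 days claimed exceeds the 1262-day cap, so +1262 days → 12 August 2037.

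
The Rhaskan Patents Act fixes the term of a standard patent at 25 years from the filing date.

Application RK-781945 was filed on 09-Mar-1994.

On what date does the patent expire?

2019-03-09

Filing date + 25 years → 9 March 2019.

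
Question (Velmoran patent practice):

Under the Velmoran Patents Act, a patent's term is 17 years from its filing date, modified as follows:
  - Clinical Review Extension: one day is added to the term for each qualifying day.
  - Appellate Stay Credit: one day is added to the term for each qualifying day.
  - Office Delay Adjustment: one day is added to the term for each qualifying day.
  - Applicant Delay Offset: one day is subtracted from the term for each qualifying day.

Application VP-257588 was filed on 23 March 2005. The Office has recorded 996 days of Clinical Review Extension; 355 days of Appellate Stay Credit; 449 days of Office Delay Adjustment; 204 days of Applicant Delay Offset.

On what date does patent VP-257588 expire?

August 5, 2026

Base term: filing date + 17 years → 23 March 2022.
Clinical Review Extension: +996 days → 13 December 2024.
Appellate Stay Credit: +355 days → 3 December 2025.
Office Delay Adjustment: +449 days → 25 February 2027.
Applicant Delay Offset: −204 days → 5 August 2026.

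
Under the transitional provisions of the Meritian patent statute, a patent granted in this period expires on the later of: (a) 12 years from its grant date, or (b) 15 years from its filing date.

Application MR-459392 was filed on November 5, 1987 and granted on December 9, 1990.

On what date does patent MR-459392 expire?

2002-12-09

(a) grant + 12 years → 9 December 2002.
(b) filing + 15 years → 5 November 2002.
Later of the two: 9 December 2002.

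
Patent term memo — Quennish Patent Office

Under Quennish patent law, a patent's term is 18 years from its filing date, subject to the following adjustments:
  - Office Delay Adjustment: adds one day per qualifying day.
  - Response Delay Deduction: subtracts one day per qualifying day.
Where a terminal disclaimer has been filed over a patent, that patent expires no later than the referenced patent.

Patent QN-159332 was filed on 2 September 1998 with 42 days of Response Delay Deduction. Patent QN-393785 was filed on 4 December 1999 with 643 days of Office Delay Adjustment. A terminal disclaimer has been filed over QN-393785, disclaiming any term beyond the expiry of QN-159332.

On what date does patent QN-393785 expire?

Natural term of QN-393785:
  Base: filing + 18 years → 4 December 2017.
  Office Delay Adjustment: +643 days → 8 September 2019.
Expiry of referenced patent QN-159332:
  Base: filing + 18 years → 2 September 2016.
  Response Delay Deduction: −42 days → 22 July 2016.
Terminal disclaimer: QN-393785 expires on the earlier of 8 September 2019 and 22 July 2016.

2016-07-22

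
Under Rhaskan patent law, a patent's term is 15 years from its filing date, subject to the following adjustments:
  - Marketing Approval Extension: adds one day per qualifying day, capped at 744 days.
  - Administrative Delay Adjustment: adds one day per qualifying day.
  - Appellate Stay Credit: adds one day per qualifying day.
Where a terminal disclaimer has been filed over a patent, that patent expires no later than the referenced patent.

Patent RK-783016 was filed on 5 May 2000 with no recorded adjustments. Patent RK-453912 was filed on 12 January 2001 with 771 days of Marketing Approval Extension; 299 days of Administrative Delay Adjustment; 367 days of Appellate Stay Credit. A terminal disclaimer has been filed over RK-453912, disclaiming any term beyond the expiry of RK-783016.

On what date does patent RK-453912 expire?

Natural term of RK-453912:
  Base: filing + 15 years → 12 January 2016.
  Marketing Approval Extension: 771 days claimed exceeds the 744-day cap, so +744 days → 25 January 2018.
  Administrative Delay Adjustment: +299 days → 20 November 2018.
  Appellate Stay Credit: +367 days → 22 November 2019.
Expiry of referenced patent RK-783016:
  Base: filing + 15 years → 5 May 2015.
Terminal disclaimer: RK-453912 expires on the earlier of 22 November 2019 and 5 May 2015.

May 5, 2015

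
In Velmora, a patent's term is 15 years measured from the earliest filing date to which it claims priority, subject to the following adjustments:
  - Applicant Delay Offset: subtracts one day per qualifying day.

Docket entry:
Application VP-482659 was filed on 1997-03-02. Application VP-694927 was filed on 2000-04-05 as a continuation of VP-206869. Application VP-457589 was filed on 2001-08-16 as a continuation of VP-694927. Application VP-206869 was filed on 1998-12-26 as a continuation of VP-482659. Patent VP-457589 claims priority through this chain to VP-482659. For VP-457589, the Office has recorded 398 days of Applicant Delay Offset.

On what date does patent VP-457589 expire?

2011-01-29

Earliest priority filing: 2 March 1997.
Base term: 2 March 1997 + 15 years → 2 March 2012.
Applicant Delay Offset: −398 days → 29 January 2011.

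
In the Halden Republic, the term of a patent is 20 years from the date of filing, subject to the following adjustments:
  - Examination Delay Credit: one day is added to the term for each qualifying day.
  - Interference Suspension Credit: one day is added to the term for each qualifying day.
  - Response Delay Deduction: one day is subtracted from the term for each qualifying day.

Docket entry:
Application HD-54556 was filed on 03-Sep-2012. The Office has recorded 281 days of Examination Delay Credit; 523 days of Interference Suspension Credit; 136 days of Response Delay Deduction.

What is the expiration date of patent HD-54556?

Base term: filing date + 20 years → 3 September 2032.
Examination Delay Credit: +281 days → 11 June 2033.
Interference Suspension Credit: +523 days → 16 November 2034.
Response Delay Deduction: −136 days → 3 July 2034.

July 3, 2034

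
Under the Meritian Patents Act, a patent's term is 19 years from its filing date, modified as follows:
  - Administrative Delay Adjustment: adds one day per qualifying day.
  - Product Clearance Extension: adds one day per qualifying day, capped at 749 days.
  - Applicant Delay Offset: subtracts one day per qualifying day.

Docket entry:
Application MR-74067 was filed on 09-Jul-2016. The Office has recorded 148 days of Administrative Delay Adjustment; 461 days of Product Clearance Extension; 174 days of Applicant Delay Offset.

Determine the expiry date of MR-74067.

Base term: filing date + 19 years → 9 July 2035.
Administrative Delay Adjustment: +148 days → 4 December 2035.
Product Clearance Extension: 461 days (within the 749-day cap) → +461 days → 9 March 2037.
Applicant Delay Offset: −174 days → 16 September 2036.

September 16, 2036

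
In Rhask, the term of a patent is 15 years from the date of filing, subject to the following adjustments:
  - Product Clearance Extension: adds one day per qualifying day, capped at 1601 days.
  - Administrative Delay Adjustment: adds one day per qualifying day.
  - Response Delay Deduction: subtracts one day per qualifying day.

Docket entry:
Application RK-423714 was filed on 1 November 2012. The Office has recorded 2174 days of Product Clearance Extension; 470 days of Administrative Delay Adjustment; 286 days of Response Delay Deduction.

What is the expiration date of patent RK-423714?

September 20, 2032

Base term: filing date + 15 years → 1 November 2027.
Product Clearance Extension: 2174 days claimed exceeds the 1601-day cap, so +1601 days → 20 March 2032.
Administrative Delay Adjustment: +470 days → 3 July 2033.
Response Delay Deduction: −286 days → 20 September 2032.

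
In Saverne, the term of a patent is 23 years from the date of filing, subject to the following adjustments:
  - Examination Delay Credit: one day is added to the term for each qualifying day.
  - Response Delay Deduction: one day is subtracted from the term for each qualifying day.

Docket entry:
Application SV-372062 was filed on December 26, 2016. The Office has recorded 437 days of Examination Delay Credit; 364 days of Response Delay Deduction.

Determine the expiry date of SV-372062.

2040-03-08

Base term: filing date + 23 years → 26 December 2039.
Examination Delay Credit: +437 days → 7 March 2041.
Response Delay Deduction: −364 days → 8 March 2040.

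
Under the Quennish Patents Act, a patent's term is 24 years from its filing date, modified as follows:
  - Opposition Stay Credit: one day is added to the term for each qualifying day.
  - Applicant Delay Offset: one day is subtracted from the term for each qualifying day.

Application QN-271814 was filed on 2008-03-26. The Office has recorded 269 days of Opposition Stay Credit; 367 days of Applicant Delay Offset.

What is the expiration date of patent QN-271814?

2031-12-19

Base term: filing date + 24 years → 26 March 2032.
Opposition Stay Credit: +269 days → 20 December 2032.
Applicant Delay Offset: −367 days → 19 December 2031.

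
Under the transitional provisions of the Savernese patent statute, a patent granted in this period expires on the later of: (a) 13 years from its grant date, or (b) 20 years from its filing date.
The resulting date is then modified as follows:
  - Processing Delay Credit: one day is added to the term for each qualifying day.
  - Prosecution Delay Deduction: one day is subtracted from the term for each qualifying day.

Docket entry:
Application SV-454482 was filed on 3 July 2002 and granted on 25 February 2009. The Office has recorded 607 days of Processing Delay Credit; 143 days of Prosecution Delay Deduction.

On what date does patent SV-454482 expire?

October 10, 2023

(a) grant + 13 years → 25 February 2022.
(b) filing + 20 years → 3 July 2022.
Later of the two: 3 July 2022.
Processing Delay Credit: +607 days → 1 March 2024.
Prosecution Delay Deduction: −143 days → 10 October 2023.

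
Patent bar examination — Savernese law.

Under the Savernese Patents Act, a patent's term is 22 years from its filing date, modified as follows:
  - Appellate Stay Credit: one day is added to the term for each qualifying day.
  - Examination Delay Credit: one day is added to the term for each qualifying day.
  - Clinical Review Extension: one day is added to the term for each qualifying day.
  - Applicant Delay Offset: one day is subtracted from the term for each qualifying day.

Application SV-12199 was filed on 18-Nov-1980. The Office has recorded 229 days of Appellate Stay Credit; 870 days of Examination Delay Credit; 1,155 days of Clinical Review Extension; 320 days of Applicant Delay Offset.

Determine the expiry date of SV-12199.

March 5, 2008

Base term: filing date + 22 years → 18 November 2002.
Appellate Stay Credit: +229 days → 5 July 2003.
Examination Delay Credit: +870 days → 21 November 2005.
Clinical Review Extension: +1155 days → 19 January 2009.
Applicant Delay Offset: −320 days → 5 March 2008.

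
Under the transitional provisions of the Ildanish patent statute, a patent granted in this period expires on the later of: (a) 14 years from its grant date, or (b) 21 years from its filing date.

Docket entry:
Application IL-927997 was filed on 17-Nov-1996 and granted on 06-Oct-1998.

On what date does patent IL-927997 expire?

(a) grant + 14 years → 6 October 2012.
(b) filing + 21 years → 17 November 2017.
Later of the two: 17 November 2017.

2017-11-17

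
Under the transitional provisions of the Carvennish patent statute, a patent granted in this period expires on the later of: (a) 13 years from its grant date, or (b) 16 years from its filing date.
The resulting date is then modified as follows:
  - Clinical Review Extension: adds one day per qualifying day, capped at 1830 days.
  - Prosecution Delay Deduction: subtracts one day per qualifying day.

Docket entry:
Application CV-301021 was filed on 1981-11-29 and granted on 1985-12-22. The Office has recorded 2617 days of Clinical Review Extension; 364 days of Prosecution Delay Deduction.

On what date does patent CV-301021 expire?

(a) grant + 13 years → 22 December 1998.
(b) filing + 16 years → 29 November 1997.
Later of the two: 22 December 1998.
Clinical Review Extension: 2617 days claimed exceeds the 1830-day cap, so +1830 days → 26 December 2003.
Prosecution Delay Deduction: −364 days → 27 December 2002.

2002-12-27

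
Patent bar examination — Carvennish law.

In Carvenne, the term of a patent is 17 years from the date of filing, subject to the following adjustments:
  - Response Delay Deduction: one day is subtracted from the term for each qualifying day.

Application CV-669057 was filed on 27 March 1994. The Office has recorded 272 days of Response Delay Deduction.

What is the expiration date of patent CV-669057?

2010-06-28

Base term: filing date + 17 years → 27 March 2011.
Response Delay Deduction: −272 days → 28 June 2010.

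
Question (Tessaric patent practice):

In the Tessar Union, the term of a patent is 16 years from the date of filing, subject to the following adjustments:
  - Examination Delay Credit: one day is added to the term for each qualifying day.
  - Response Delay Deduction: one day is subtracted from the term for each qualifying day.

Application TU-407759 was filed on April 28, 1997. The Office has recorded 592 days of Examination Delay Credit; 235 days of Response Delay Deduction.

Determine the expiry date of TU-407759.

2014-04-20

Base term: filing date + 16 years → 28 April 2013.
Examination Delay Credit: +592 days → 11 December 2014.
Response Delay Deduction: −235 days → 20 April 2014.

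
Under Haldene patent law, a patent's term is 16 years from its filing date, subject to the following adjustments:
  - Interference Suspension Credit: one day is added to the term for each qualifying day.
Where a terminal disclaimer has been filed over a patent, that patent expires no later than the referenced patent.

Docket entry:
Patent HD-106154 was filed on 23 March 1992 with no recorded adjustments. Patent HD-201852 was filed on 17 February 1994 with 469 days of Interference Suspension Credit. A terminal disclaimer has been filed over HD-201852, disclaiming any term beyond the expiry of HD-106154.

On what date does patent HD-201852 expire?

March 23, 2008

Natural term of HD-201852:
  Base: filing + 16 years → 17 February 2010.
  Interference Suspension Credit: +469 days → 1 June 2011.
Expiry of referenced patent HD-106154:
  Base: filing + 16 years → 23 March 2008.
Terminal disclaimer: HD-201852 expires on the earlier of 1 June 2011 and 23 March 2008.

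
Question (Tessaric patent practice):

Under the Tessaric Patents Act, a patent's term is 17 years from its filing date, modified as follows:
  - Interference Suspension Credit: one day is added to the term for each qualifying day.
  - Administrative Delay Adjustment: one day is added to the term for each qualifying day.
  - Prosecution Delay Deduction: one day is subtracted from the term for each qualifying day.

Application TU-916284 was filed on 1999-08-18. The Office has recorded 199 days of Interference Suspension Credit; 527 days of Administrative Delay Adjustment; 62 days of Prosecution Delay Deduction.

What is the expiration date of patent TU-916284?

Base term: filing date + 17 years → 18 August 2016.
Interference Suspension Credit: +199 days → 5 March 2017.
Administrative Delay Adjustment: +527 days → 14 August 2018.
Prosecution Delay Deduction: −62 days → 13 June 2018.

June 13, 2018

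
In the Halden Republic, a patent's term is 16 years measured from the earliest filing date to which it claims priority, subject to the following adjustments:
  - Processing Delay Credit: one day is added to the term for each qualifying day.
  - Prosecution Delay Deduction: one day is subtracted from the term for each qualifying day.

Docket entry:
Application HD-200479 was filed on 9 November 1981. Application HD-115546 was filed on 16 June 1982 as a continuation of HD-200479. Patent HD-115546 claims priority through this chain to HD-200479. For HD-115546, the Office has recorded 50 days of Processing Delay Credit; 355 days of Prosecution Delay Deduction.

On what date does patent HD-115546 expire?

Earliest priority filing: 9 November 1981.
Base term: 9 November 1981 + 16 years → 9 November 1997.
Processing Delay Credit: +50 days → 29 December 1997.
Prosecution Delay Deduction: −355 days → 8 January 1997.

January 8, 1997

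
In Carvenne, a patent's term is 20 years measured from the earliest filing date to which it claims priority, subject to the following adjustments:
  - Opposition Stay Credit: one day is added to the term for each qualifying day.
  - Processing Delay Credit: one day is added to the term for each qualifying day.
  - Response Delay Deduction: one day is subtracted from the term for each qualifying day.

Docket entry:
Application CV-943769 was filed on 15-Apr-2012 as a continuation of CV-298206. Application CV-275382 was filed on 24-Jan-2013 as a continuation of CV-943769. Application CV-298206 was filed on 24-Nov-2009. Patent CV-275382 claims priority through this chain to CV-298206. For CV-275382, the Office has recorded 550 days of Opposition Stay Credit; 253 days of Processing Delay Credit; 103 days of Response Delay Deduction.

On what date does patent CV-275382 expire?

Earliest priority filing: 24 November 2009.
Base term: 24 November 2009 + 20 years → 24 November 2029.
Opposition Stay Credit: +550 days → 28 May 2031.
Processing Delay Credit: +253 days → 5 February 2032.
Response Delay Deduction: −103 days → 25 October 2031.

October 25, 2031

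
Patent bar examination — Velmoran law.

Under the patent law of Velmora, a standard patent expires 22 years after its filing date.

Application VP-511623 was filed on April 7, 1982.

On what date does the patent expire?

April 7, 2004

Filing date + 22 years → 7 April 2004.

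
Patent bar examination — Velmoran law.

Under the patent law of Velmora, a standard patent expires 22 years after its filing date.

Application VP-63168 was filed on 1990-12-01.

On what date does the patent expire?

Filing date + 22 years → 1 December 2012.

2012-12-01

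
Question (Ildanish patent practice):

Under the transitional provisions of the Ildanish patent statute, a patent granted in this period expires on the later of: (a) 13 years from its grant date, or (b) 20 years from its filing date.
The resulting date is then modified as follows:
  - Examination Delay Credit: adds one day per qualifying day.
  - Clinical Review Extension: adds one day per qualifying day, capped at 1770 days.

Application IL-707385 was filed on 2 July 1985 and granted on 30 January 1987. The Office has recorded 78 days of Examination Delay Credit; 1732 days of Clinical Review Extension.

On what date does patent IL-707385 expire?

(a) grant + 13 years → 30 January 2000.
(b) filing + 20 years → 2 July 2005.
Later of the two: 2 July 2005.
Examination Delay Credit: +78 days → 18 September 2005.
Clinical Review Extension: 1732 days (within the 1770-day cap) → +1732 days → 16 June 2010.

June 16, 2010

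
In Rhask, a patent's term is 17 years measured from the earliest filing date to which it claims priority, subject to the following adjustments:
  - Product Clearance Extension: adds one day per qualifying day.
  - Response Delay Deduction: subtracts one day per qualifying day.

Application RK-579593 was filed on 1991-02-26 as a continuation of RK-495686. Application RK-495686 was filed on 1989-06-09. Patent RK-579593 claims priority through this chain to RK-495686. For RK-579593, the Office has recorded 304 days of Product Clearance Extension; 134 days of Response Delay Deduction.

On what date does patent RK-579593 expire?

Earliest priority filing: 9 June 1989.
Base term: 9 June 1989 + 17 years → 9 June 2006.
Product Clearance Extension: +304 days → 9 April 2007.
Response Delay Deduction: −134 days → 26 November 2006.

2006-11-26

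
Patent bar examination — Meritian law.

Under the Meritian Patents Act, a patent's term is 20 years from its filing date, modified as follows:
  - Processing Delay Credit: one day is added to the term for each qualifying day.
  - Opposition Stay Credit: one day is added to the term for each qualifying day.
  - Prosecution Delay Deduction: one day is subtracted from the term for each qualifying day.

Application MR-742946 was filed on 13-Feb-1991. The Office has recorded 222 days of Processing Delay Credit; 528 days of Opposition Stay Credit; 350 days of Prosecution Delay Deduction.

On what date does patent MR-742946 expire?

March 19, 2012

Base term: filing date + 20 years → 13 February 2011.
Processing Delay Credit: +222 days → 23 September 2011.
Opposition Stay Credit: +528 days → 4 March 2013.
Prosecution Delay Deduction: −350 days → 19 March 2012.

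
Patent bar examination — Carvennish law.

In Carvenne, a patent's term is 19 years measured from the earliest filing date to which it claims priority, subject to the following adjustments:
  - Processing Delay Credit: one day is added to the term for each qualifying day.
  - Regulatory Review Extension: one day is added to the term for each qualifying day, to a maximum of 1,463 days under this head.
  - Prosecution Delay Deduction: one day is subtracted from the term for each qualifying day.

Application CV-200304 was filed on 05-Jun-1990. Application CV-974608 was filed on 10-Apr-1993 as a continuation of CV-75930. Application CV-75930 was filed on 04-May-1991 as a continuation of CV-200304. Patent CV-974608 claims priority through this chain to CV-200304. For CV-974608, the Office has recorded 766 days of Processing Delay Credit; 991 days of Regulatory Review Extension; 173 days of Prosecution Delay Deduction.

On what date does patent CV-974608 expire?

October 6, 2013

Earliest priority filing: 5 June 1990.
Base term: 5 June 1990 + 19 years → 5 June 2009.
Processing Delay Credit: +766 days → 11 July 2011.
Regulatory Review Extension: 991 days (within the 1463-day cap) → +991 days → 28 March 2014.
Prosecution Delay Deduction: −173 days → 6 October 2013.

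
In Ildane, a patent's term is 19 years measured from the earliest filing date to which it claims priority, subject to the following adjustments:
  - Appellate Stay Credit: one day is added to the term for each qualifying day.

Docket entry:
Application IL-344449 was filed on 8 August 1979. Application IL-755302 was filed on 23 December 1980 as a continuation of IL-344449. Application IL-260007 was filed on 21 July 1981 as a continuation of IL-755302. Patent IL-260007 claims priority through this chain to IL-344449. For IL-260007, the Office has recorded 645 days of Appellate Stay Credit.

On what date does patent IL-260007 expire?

2000-05-14

Earliest priority filing: 8 August 1979.
Base term: 8 August 1979 + 19 years → 8 August 1998.
Appellate Stay Credit: +645 days → 14 May 2000.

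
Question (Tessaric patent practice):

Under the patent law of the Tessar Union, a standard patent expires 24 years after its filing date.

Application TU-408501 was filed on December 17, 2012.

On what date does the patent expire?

December 17, 2036

Filing date + 24 years → 17 December 2036.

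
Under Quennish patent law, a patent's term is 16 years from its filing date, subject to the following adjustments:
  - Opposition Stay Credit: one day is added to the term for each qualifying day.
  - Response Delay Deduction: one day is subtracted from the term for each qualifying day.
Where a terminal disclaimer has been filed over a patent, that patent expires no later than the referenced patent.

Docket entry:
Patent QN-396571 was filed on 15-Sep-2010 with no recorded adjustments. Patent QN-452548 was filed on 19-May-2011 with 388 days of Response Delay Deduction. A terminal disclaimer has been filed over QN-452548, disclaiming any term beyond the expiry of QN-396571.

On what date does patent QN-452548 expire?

April 26, 2026

Natural term of QN-452548:
  Base: filing + 16 years → 19 May 2027.
  Response Delay Deduction: −388 days → 26 April 2026.
Expiry of referenced patent QN-396571:
  Base: filing + 16 years → 15 September 2026.
Terminal disclaimer: QN-452548 expires on the earlier of 26 April 2026 and 15 September 2026.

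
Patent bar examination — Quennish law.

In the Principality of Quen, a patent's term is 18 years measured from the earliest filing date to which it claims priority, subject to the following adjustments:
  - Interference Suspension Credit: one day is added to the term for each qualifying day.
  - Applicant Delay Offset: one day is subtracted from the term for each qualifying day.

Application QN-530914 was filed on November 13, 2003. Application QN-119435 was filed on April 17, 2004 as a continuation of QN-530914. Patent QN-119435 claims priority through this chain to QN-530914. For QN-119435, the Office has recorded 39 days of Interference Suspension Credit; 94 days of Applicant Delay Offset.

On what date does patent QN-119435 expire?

September 19, 2021

Earliest priority filing: 13 November 2003.
Base term: 13 November 2003 + 18 years → 13 November 2021.
Interference Suspension Credit: +39 days → 22 December 2021.
Applicant Delay Offset: −94 days → 19 September 2021.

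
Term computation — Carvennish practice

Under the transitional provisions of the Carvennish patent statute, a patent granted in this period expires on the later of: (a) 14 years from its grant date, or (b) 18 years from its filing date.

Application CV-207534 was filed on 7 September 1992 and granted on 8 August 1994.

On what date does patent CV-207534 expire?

2010-09-07

(a) grant + 14 years → 8 August 2008.
(b) filing + 18 years → 7 September 2010.
Later of the two: 7 September 2010.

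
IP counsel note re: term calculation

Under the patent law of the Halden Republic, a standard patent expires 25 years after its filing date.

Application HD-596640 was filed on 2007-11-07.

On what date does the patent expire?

Filing date + 25 years → 7 November 2032.

2032-11-07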